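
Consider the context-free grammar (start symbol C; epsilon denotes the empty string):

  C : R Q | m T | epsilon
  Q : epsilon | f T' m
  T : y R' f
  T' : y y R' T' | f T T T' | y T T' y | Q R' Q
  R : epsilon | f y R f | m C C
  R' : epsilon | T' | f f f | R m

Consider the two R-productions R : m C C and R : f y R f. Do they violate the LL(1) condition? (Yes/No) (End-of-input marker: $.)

FIRST(m C C) = { m } and FIRST(f y R f) = { f }.
The FIRST sets are disjoint and neither alternative is nullable — no conflict.

No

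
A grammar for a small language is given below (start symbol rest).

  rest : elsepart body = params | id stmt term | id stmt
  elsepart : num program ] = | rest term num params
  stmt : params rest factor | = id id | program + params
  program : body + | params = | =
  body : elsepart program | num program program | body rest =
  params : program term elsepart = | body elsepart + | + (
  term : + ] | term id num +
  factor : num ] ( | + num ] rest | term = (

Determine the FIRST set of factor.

{ +, num }

factor : num ] ( contributes {num}.
factor : + num ] rest contributes {+}.
From factor : term = (: add FIRST(term) = { + }.
Union: FIRST(factor) = { +, num }.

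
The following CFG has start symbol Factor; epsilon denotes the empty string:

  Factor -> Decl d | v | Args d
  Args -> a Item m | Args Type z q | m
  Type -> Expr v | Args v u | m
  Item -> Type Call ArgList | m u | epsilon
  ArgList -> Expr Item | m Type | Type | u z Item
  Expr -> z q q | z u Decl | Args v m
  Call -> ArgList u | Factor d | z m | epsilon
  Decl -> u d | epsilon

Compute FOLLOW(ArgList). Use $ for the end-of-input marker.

In Item -> Type Call ArgList: ArgList is at the end, add FOLLOW(Item) = { m, u }.
In Call -> ArgList u: add FIRST(u) = { u }.
Union: FOLLOW(ArgList) = { m, u }.

{ m, u }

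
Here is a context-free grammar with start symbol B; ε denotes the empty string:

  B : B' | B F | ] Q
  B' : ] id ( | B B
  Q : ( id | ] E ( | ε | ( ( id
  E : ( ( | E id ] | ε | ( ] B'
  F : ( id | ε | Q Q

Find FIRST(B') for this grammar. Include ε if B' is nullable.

B' : ] id ( contributes {]}.
From B' : B B: add FIRST(B) = { ] }.
Union: FIRST(B') = { ] }.

{ ] }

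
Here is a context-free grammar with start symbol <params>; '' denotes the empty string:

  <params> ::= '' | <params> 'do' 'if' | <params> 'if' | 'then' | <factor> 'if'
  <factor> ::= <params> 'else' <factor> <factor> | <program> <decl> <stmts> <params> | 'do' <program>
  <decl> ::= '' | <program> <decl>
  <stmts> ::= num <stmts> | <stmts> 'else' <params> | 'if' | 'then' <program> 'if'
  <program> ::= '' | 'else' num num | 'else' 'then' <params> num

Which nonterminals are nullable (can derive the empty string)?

Directly nullable (have an ''-production): <params>, <decl>, <program>.
No other nonterminal has a production whose RHS symbols are all nullable.

{ <decl>, <params>, <program> }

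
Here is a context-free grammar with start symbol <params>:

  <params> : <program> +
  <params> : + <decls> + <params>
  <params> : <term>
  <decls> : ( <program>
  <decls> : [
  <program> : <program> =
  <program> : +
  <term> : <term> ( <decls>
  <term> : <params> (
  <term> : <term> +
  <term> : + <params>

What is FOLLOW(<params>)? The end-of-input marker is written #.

<params> is the start symbol, so # ∈ FOLLOW(<params>).
In <params> : + <decls> + <params>: <params> is at the end, add FOLLOW(<params>) = { #, (, + }.
In <term> : <params> (: add FIRST(() = { ( }.
In <term> : + <params>: <params> is at the end, add FOLLOW(<term>) = { #, (, + }.
Union: FOLLOW(<params>) = { #, (, + }.

{ #, (, + }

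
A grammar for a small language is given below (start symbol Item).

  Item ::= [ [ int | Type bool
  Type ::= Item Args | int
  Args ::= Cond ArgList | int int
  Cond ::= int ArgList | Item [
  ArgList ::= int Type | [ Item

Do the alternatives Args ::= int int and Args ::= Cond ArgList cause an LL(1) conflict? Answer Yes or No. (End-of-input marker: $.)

Yes

FIRST(int int) = { int } and FIRST(Cond ArgList) = { [, int }.
Both contain int, so the two alternatives are not disjoint — LL(1) conflict.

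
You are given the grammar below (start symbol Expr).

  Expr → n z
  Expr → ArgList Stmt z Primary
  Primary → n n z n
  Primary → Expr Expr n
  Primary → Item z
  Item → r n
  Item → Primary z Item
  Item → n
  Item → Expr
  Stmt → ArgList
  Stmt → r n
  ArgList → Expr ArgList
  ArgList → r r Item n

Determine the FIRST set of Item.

{ n, r }

Item → r n contributes {r}.
From Item → Primary z Item: add FIRST(Primary) = { n, r }.
Item → n contributes {n}.
From Item → Expr: add FIRST(Expr) = { n, r }.
Union: FIRST(Item) = { n, r }.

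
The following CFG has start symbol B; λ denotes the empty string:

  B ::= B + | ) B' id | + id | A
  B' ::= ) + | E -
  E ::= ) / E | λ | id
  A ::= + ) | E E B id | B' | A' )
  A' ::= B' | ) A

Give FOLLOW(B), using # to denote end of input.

B is the start symbol, so # ∈ FOLLOW(B).
In B ::= B +: add FIRST(+) = { + }.
In A ::= E E B id: add FIRST(id) = { id }.
Union: FOLLOW(B) = { #, +, id }.

{ #, +, id }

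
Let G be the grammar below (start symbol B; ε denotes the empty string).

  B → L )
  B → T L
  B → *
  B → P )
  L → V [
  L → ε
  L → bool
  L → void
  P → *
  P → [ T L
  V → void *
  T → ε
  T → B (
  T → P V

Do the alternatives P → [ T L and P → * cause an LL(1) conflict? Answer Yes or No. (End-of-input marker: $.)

No

FIRST([ T L) = { [ } and FIRST(*) = { * }.
The FIRST sets are disjoint and neither alternative is nullable — no conflict.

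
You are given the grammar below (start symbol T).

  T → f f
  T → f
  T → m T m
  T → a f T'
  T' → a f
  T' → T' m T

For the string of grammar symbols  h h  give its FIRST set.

{ h }

h is a terminal; add {h} and stop.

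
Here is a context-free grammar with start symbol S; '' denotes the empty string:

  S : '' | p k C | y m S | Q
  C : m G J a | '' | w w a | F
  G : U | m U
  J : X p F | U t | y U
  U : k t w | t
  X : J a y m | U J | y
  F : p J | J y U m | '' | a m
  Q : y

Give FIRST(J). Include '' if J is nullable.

From J : X p F: add FIRST(X) = { k, t, y }.
From J : U t: add FIRST(U) = { k, t }.
J : y U contributes {y}.
Union: FIRST(J) = { k, t, y }.

{ k, t, y }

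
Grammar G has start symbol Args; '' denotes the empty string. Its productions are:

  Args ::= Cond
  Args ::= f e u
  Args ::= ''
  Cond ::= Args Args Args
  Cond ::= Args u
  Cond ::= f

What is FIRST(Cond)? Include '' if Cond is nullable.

From Cond ::= Args Args Args: Args, Args, Args nullable, take FIRST(Args) ∪ FIRST(Args) ∪ FIRST(Args) = { f, u }; also '' since the whole RHS is nullable.
From Cond ::= Args u: Args nullable, take FIRST(Args) ∪ {u} = { f, u }.
Cond ::= f contributes {f}.
Union: FIRST(Cond) = { f, u, '' }.

{ f, u, '' }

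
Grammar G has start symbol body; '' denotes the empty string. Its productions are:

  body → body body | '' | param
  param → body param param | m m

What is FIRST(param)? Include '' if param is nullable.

{ m }

From param → body param param: body nullable, take FIRST(body) ∪ FIRST(param) = { m }.
param → m m contributes {m}.
Union: FIRST(param) = { m }.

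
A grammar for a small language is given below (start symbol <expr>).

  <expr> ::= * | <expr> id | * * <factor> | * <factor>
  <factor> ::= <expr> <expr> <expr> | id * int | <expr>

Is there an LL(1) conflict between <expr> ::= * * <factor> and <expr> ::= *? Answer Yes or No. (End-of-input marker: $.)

Yes

FIRST(* * <factor>) = { * } and FIRST(*) = { * }.
Both contain *, so the two alternatives are not disjoint — LL(1) conflict.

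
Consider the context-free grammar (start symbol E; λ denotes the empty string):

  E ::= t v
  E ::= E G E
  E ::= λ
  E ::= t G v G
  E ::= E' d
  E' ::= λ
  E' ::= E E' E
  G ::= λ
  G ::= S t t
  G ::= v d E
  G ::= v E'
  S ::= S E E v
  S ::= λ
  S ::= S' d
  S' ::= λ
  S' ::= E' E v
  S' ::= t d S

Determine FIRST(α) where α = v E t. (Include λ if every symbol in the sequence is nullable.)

{ v }

v is a terminal; add {v} and stop.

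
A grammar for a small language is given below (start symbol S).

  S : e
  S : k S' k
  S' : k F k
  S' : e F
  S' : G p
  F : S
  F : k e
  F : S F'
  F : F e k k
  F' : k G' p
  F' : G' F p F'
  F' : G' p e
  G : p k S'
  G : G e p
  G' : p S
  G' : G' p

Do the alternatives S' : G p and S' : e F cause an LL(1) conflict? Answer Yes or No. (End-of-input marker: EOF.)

FIRST(G p) = { p } and FIRST(e F) = { e }.
The FIRST sets are disjoint and neither alternative is nullable — no conflict.

No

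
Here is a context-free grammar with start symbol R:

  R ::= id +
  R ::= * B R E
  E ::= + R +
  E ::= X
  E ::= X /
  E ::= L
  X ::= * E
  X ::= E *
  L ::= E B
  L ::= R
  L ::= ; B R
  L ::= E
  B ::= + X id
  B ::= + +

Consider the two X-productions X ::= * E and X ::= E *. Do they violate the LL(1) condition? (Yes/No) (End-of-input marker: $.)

Yes

FIRST(* E) = { * } and FIRST(E *) = { *, +, ;, id }.
Both contain *, so the two alternatives are not disjoint — LL(1) conflict.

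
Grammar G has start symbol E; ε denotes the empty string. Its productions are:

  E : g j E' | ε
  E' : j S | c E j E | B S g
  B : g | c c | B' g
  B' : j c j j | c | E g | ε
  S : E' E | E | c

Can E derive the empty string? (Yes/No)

Yes

E has an ε-production, so E ⇒ ε.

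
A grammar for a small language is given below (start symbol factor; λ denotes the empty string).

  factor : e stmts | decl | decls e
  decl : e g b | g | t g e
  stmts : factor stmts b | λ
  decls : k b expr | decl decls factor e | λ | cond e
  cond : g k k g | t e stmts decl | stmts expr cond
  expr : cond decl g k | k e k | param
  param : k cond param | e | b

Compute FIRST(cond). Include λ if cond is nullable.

{ b, e, g, k, t }

cond : g k k g contributes {g}.
cond : t e stmts decl contributes {t}.
From cond : stmts expr cond: stmts nullable, take FIRST(stmts) ∪ FIRST(expr) = { b, e, g, k, t }.
Union: FIRST(cond) = { b, e, g, k, t }.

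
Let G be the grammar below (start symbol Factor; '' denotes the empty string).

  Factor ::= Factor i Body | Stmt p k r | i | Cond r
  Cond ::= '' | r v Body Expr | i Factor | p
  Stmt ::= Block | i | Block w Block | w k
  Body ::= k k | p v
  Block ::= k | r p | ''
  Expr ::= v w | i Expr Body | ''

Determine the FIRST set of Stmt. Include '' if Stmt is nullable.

From Stmt ::= Block: add FIRST(Block) = { k, r, '' } (including '' since Block is nullable).
Stmt ::= i contributes {i}.
From Stmt ::= Block w Block: Block nullable, take FIRST(Block) ∪ {w} = { k, r, w }.
Stmt ::= w k contributes {w}.
Union: FIRST(Stmt) = { i, k, r, w, '' }.

{ i, k, r, w, '' }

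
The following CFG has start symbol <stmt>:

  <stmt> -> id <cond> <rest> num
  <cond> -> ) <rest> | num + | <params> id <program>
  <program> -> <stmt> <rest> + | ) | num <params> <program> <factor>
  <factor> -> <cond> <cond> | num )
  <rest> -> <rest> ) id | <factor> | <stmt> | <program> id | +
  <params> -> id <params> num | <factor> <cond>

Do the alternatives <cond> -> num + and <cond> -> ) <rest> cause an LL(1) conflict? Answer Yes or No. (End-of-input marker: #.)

No

FIRST(num +) = { num } and FIRST() <rest>) = { ) }.
The FIRST sets are disjoint and neither alternative is nullable — no conflict.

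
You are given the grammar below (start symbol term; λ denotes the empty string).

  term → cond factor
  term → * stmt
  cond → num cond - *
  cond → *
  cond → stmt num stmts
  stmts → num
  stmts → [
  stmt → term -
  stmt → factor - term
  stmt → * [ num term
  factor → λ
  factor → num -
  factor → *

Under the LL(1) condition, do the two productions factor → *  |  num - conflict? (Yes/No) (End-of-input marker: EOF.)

FIRST(*) = { * } and FIRST(num -) = { num }.
The FIRST sets are disjoint and neither alternative is nullable — no conflict.

No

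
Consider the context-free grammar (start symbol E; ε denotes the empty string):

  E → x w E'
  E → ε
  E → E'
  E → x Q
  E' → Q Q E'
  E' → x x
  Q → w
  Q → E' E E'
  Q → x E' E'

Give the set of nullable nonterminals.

Directly nullable (have an ε-production): E.
No other nonterminal has a production whose RHS symbols are all nullable.

{ E }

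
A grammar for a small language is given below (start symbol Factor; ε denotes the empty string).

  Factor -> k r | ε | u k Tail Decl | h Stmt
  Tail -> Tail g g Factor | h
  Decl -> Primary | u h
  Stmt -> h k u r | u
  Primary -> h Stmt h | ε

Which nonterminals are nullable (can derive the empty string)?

Directly nullable (have an ε-production): Factor, Primary.
Decl -> Primary with every symbol nullable, so Decl is nullable.
No other nonterminal has a production whose RHS symbols are all nullable.

{ Decl, Factor, Primary }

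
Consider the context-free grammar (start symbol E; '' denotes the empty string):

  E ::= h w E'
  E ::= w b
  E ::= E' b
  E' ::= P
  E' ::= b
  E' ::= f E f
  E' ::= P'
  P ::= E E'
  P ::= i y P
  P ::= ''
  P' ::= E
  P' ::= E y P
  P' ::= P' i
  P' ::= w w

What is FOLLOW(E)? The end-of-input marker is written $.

{ $, b, f, h, i, w, y }

E is the start symbol, so $ ∈ FOLLOW(E).
In E' ::= f E f: add FIRST(f) = { f }.
In P ::= E E': add FIRST(E')\{''} = { b, f, h, i, w }.
  Since E' is nullable, also add FOLLOW(P) = { $, b, f, h, i, w, y }.
In P' ::= E: E is at the end, add FOLLOW(P') = { $, b, f, h, i, w, y }.
In P' ::= E y P: add FIRST(y P) = { y }.
Union: FOLLOW(E) = { $, b, f, h, i, w, y }.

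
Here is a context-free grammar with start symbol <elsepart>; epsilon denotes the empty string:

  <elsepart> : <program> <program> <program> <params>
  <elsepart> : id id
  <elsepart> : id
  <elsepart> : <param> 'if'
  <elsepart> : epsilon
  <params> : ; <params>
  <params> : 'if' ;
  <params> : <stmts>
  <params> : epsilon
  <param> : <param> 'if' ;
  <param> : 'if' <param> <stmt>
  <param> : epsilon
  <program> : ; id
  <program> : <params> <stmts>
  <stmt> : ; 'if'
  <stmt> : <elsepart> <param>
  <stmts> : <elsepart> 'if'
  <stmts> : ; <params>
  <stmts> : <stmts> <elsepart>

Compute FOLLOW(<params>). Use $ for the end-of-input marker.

In <elsepart> : <program> <program> <program> <params>: <params> is at the end, add FOLLOW(<elsepart>) = { $, 'if', ;, id }.
In <params> : ; <params>: <params> is at the end, add FOLLOW(<params>) = { $, 'if', ;, id }.
In <program> : <params> <stmts>: add FIRST(<stmts>) = { 'if', ;, id }.
In <stmts> : ; <params>: <params> is at the end, add FOLLOW(<stmts>) = { $, 'if', ;, id }.
Union: FOLLOW(<params>) = { $, 'if', ;, id }.

{ $, 'if', ;, id }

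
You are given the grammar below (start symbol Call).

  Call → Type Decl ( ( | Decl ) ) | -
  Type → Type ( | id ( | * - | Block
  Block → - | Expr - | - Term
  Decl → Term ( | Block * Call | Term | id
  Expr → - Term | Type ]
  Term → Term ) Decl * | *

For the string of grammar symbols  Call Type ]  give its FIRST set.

{ *, -, id }

Add FIRST(Call) = { *, -, id }; Call is not nullable, stop.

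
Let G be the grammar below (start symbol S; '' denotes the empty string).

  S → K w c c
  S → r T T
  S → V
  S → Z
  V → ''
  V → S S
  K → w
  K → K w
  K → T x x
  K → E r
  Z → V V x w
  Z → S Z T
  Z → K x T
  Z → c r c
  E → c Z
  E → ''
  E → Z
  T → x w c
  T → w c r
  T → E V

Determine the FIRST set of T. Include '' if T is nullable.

T → x w c contributes {x}.
T → w c r contributes {w}.
From T → E V: E, V nullable, take FIRST(E) ∪ FIRST(V) = { c, r, w, x }; also '' since the whole RHS is nullable.
Union: FIRST(T) = { c, r, w, x, '' }.

{ c, r, w, x, '' }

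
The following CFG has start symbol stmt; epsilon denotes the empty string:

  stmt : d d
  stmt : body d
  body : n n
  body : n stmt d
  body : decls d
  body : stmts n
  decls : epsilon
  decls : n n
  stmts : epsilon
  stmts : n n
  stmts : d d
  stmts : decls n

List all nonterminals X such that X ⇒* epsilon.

Directly nullable (have an epsilon-production): decls, stmts.
No other nonterminal has a production whose RHS symbols are all nullable.

{ decls, stmts }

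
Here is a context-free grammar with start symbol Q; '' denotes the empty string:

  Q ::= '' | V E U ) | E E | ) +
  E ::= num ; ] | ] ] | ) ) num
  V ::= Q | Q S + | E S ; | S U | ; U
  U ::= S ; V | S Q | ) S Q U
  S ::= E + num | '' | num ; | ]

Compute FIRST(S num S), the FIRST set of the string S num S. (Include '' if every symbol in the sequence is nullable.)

{ ), ], num }

Add FIRST(S)\{''} = { ), ], num }; S is nullable, continue.
num is a terminal; add {num} and stop.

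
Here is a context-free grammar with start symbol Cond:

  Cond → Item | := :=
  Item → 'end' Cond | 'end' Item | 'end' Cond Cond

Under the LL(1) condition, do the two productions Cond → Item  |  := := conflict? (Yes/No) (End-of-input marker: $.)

FIRST(Item) = { 'end' } and FIRST(:= :=) = { := }.
The FIRST sets are disjoint and neither alternative is nullable — no conflict.

No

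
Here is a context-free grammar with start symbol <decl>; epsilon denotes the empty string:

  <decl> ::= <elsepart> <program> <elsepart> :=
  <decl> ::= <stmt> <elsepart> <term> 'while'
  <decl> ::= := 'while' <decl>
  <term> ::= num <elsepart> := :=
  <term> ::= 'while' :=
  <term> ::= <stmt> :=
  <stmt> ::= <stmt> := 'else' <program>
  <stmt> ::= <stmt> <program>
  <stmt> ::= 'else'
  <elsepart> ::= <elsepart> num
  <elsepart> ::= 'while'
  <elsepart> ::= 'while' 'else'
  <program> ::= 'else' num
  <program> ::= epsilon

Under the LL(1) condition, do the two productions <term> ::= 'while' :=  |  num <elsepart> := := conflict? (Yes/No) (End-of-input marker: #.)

FIRST('while' :=) = { 'while' } and FIRST(num <elsepart> := :=) = { num }.
The FIRST sets are disjoint and neither alternative is nullable — no conflict.

No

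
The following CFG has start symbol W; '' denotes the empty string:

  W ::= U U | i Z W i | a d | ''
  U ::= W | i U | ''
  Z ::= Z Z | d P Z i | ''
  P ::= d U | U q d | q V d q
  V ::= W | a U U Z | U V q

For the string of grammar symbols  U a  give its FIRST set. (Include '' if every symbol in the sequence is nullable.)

Add FIRST(U)\{''} = { a, i }; U is nullable, continue.
a is a terminal; add {a} and stop.

{ a, i }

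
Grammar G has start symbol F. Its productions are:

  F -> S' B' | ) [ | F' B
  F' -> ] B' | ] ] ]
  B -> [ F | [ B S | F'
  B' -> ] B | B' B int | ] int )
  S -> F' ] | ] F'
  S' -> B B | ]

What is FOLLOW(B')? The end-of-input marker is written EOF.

{ EOF, [, ], int }

In F -> S' B': B' is at the end, add FOLLOW(F) = { EOF, [, ], int }.
In F' -> ] B': B' is at the end, add FOLLOW(F') = { EOF, [, ], int }.
In B' -> B' B int: add FIRST(B int) = { [, ] }.
Union: FOLLOW(B') = { EOF, [, ], int }.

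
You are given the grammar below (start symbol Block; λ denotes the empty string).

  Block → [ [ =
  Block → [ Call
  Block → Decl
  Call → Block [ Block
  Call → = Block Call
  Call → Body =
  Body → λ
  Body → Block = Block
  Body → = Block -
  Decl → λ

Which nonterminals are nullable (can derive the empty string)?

{ Block, Body, Decl }

Directly nullable (have an λ-production): Body, Decl.
Block → Decl with every symbol nullable, so Block is nullable.
No other nonterminal has a production whose RHS symbols are all nullable.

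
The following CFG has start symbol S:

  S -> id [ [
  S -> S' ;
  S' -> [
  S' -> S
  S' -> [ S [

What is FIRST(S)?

{ [, id }

S -> id [ [ contributes {id}.
From S -> S' ;: add FIRST(S') = { [, id }.
Union: FIRST(S) = { [, id }.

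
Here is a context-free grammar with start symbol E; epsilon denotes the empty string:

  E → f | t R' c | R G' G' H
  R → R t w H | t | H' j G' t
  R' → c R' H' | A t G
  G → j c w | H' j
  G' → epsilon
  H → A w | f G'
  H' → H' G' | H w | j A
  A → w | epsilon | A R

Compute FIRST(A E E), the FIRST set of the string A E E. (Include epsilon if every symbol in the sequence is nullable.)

{ f, j, t, w }

Add FIRST(A)\{epsilon} = { f, j, t, w }; A is nullable, continue.
Add FIRST(E) = { f, j, t, w }; E is not nullable, stop.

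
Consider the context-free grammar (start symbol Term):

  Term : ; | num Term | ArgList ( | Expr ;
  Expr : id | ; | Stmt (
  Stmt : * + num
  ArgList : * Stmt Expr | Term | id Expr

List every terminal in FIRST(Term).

Term : ; contributes {;}.
Term : num Term contributes {num}.
From Term : ArgList (: add FIRST(ArgList) = { *, ;, id, num }.
From Term : Expr ;: add FIRST(Expr) = { *, ;, id }.
Union: FIRST(Term) = { *, ;, id, num }.

{ *, ;, id, num }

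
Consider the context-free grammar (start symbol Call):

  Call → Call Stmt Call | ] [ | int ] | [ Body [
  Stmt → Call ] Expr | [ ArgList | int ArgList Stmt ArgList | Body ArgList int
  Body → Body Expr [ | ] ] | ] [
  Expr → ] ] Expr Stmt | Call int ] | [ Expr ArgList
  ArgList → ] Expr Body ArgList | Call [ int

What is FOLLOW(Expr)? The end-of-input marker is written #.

In Stmt → Call ] Expr: Expr is at the end, add FOLLOW(Stmt) = { [, ], int }.
In Body → Body Expr [: add FIRST([) = { [ }.
In Expr → ] ] Expr Stmt: add FIRST(Stmt) = { [, ], int }.
In Expr → [ Expr ArgList: add FIRST(ArgList) = { [, ], int }.
In ArgList → ] Expr Body ArgList: add FIRST(Body ArgList) = { ] }.
Union: FOLLOW(Expr) = { [, ], int }.

{ [, ], int }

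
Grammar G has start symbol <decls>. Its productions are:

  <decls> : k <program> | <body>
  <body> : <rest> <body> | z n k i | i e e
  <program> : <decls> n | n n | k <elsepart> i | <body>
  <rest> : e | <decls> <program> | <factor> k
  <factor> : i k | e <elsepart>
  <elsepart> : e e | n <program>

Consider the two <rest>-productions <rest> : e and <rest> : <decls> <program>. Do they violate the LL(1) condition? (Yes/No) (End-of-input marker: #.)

Yes

FIRST(e) = { e } and FIRST(<decls> <program>) = { e, i, k, z }.
Both contain e, so the two alternatives are not disjoint — LL(1) conflict.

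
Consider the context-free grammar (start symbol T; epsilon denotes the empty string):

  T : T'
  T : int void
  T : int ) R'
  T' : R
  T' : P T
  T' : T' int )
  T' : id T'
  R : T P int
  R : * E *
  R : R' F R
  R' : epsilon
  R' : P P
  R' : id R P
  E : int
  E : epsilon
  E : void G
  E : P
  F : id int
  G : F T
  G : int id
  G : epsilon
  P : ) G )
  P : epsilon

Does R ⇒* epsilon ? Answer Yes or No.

No

Nullable nonterminals: E, G, P, R'.
No production of R has an RHS whose symbols are all nullable, so R is not nullable.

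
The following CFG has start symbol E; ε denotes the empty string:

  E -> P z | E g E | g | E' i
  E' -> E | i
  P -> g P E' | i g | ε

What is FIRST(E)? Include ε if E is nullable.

From E -> P z: P nullable, take FIRST(P) ∪ {z} = { g, i, z }.
From E -> E g E: add FIRST(E) = { g, i, z }.
E -> g contributes {g}.
From E -> E' i: add FIRST(E') = { g, i, z }.
Union: FIRST(E) = { g, i, z }.

{ g, i, z }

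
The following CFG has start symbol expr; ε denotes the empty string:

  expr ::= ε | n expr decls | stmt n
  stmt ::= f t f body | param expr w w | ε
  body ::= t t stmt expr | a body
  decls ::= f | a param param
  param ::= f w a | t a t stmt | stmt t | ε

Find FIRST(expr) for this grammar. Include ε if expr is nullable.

expr ::= ε contributes ε.
expr ::= n expr decls contributes {n}.
From expr ::= stmt n: stmt nullable, take FIRST(stmt) ∪ {n} = { f, n, t, w }.
Union: FIRST(expr) = { f, n, t, w, ε }.

{ f, n, t, w, ε }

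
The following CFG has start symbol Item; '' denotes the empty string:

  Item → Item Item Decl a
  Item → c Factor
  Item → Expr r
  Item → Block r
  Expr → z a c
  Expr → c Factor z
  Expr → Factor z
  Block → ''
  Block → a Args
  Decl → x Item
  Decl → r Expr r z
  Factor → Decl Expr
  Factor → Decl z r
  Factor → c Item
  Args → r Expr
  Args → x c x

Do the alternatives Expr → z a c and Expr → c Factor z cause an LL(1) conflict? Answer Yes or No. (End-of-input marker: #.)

No

FIRST(z a c) = { z } and FIRST(c Factor z) = { c }.
The FIRST sets are disjoint and neither alternative is nullable — no conflict.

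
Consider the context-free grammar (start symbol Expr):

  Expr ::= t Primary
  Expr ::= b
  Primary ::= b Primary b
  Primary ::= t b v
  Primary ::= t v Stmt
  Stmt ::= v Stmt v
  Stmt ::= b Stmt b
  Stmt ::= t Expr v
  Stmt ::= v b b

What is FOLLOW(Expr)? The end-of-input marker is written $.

Expr is the start symbol, so $ ∈ FOLLOW(Expr).
In Stmt ::= t Expr v: add FIRST(v) = { v }.
Union: FOLLOW(Expr) = { $, v }.

{ $, v }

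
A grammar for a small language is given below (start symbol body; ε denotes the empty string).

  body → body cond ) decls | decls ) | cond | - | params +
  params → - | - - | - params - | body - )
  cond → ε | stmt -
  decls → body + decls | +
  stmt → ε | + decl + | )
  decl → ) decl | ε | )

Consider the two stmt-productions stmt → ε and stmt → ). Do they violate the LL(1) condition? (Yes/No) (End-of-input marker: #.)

No

FIRST(ε) = { ε } and FIRST()) = { ) }.
The first is nullable but FOLLOW(stmt) = { - } is disjoint from FIRST of the second.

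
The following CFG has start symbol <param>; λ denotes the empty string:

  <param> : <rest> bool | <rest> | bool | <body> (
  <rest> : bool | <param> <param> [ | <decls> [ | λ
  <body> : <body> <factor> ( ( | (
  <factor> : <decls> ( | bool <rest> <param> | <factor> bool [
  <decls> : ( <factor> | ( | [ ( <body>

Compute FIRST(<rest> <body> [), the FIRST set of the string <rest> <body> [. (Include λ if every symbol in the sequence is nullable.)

{ (, [, bool }

Add FIRST(<rest>)\{λ} = { (, [, bool }; <rest> is nullable, continue.
Add FIRST(<body>) = { ( }; <body> is not nullable, stop.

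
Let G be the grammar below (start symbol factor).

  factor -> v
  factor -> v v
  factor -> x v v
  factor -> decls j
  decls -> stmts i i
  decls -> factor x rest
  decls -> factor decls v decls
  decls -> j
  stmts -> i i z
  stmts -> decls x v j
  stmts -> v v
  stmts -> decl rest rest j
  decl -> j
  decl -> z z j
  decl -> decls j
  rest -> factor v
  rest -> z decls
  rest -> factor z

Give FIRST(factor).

factor -> v contributes {v}.
factor -> v v contributes {v}.
factor -> x v v contributes {x}.
From factor -> decls j: add FIRST(decls) = { i, j, v, x, z }.
Union: FIRST(factor) = { i, j, v, x, z }.

{ i, j, v, x, z }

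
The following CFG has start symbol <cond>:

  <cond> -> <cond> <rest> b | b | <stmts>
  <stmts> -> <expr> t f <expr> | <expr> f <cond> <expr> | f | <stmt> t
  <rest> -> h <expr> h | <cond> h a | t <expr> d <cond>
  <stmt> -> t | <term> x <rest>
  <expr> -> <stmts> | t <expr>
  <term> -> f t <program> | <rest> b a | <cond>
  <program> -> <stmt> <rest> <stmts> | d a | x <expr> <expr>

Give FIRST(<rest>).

<rest> -> h <expr> h contributes {h}.
From <rest> -> <cond> h a: add FIRST(<cond>) = { b, f, h, t }.
<rest> -> t <expr> d <cond> contributes {t}.
Union: FIRST(<rest>) = { b, f, h, t }.

{ b, f, h, t }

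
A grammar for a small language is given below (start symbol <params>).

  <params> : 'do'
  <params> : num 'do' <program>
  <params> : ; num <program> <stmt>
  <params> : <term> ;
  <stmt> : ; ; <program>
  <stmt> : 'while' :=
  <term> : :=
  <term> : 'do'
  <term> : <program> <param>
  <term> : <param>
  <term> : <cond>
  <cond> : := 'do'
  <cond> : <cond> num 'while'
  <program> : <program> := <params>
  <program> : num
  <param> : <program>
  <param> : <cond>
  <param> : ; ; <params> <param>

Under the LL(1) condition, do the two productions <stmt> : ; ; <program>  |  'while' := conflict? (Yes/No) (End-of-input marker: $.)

No

FIRST(; ; <program>) = { ; } and FIRST('while' :=) = { 'while' }.
The FIRST sets are disjoint and neither alternative is nullable — no conflict.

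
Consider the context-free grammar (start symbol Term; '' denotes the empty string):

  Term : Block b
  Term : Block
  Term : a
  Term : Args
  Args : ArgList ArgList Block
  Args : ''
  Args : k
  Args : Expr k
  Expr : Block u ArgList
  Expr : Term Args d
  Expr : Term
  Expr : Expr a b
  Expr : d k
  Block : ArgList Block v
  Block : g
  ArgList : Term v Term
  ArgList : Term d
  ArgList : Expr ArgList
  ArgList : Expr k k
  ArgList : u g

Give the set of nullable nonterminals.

{ Args, Expr, Term }

Directly nullable (have an ''-production): Args.
Term : Args with every symbol nullable, so Term is nullable.
Expr : Term with every symbol nullable, so Expr is nullable.
No other nonterminal has a production whose RHS symbols are all nullable.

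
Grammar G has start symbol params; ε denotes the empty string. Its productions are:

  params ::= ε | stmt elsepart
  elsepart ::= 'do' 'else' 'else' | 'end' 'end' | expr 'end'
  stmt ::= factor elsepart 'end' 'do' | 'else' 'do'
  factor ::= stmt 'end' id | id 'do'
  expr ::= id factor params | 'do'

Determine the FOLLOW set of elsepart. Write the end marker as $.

In params ::= stmt elsepart: elsepart is at the end, add FOLLOW(params) = { $, 'end' }.
In stmt ::= factor elsepart 'end' 'do': add FIRST('end' 'do') = { 'end' }.
Union: FOLLOW(elsepart) = { $, 'end' }.

{ $, 'end' }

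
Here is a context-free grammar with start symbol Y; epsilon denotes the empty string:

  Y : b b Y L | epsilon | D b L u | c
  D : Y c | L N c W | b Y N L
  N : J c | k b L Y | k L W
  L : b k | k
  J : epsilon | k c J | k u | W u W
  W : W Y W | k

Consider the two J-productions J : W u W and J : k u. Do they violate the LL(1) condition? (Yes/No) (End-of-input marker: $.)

FIRST(W u W) = { k } and FIRST(k u) = { k }.
Both contain k, so the two alternatives are not disjoint — LL(1) conflict.

Yes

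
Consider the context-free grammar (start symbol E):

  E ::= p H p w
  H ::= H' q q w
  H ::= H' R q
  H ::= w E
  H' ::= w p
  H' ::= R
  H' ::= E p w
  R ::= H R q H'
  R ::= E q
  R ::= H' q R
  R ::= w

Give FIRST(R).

From R ::= H R q H': add FIRST(H) = { p, w }.
From R ::= E q: add FIRST(E) = { p }.
From R ::= H' q R: add FIRST(H') = { p, w }.
R ::= w contributes {w}.
Union: FIRST(R) = { p, w }.

{ p, w }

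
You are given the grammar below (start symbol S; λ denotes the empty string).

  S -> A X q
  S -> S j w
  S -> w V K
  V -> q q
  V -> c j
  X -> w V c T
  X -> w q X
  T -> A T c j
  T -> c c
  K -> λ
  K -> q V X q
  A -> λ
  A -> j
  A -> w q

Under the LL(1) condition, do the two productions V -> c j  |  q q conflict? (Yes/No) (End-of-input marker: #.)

FIRST(c j) = { c } and FIRST(q q) = { q }.
The FIRST sets are disjoint and neither alternative is nullable — no conflict.

No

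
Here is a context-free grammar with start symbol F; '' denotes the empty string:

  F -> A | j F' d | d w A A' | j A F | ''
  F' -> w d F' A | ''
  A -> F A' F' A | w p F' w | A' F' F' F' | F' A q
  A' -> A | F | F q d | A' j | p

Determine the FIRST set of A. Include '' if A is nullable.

From A -> F A' F' A: F, A', F', A nullable, take FIRST(F) ∪ FIRST(A') ∪ FIRST(F') ∪ FIRST(A) = { d, j, p, q, w }; also '' since the whole RHS is nullable.
A -> w p F' w contributes {w}.
From A -> A' F' F' F': A', F', F', F' nullable, take FIRST(A') ∪ FIRST(F') ∪ FIRST(F') ∪ FIRST(F') = { d, j, p, q, w }; also '' since the whole RHS is nullable.
From A -> F' A q: F', A nullable, take FIRST(F') ∪ FIRST(A) ∪ {q} = { d, j, p, q, w }.
Union: FIRST(A) = { d, j, p, q, w, '' }.

{ d, j, p, q, w, '' }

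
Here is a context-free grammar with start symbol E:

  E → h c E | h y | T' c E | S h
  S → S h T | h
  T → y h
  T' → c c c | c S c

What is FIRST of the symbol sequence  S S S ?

Add FIRST(S) = { h }; S is not nullable, stop.

{ h }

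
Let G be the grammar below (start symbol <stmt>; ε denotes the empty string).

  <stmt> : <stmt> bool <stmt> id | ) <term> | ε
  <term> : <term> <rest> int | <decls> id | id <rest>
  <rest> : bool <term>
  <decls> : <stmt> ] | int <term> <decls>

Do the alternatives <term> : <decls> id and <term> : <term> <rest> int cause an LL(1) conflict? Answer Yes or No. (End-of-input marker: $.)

Yes

FIRST(<decls> id) = { ), ], bool, int } and FIRST(<term> <rest> int) = { ), ], bool, id, int }.
Both contain ), so the two alternatives are not disjoint — LL(1) conflict.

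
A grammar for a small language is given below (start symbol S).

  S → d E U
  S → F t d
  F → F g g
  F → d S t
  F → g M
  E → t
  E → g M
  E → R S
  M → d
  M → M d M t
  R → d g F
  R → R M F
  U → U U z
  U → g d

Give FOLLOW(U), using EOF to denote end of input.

In S → d E U: U is at the end, add FOLLOW(S) = { EOF, g, t }.
In U → U U z: add FIRST(U z) = { g }.
In U → U U z: add FIRST(z) = { z }.
Union: FOLLOW(U) = { EOF, g, t, z }.

{ EOF, g, t, z }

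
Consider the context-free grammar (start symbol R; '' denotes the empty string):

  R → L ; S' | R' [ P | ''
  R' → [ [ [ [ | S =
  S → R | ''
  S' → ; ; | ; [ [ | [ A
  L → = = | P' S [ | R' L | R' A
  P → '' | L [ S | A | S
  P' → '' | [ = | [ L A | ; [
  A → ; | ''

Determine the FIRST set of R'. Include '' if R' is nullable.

R' → [ [ [ [ contributes {[}.
From R' → S =: S nullable, take FIRST(S) ∪ {=} = { ;, =, [ }.
Union: FIRST(R') = { ;, =, [ }.

{ ;, =, [ }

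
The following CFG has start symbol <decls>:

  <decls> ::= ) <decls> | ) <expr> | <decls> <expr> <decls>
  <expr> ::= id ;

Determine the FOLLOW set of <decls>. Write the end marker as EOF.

{ EOF, id }

<decls> is the start symbol, so EOF ∈ FOLLOW(<decls>).
In <decls> ::= ) <decls>: <decls> is at the end, add FOLLOW(<decls>) = { EOF, id }.
In <decls> ::= <decls> <expr> <decls>: add FIRST(<expr> <decls>) = { id }.
In <decls> ::= <decls> <expr> <decls>: <decls> is at the end, add FOLLOW(<decls>) = { EOF, id }.
Union: FOLLOW(<decls>) = { EOF, id }.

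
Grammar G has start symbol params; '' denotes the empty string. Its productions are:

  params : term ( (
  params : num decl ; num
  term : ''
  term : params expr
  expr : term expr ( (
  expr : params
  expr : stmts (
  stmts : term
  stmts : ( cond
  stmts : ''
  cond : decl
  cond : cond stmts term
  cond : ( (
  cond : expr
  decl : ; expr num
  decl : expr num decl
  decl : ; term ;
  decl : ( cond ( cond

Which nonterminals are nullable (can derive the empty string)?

Directly nullable (have an ''-production): term, stmts.
No other nonterminal has a production whose RHS symbols are all nullable.

{ stmts, term }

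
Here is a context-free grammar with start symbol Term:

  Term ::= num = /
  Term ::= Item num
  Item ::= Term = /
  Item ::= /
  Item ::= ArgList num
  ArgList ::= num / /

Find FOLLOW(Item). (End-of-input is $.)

In Term ::= Item num: add FIRST(num) = { num }.
Union: FOLLOW(Item) = { num }.

{ num }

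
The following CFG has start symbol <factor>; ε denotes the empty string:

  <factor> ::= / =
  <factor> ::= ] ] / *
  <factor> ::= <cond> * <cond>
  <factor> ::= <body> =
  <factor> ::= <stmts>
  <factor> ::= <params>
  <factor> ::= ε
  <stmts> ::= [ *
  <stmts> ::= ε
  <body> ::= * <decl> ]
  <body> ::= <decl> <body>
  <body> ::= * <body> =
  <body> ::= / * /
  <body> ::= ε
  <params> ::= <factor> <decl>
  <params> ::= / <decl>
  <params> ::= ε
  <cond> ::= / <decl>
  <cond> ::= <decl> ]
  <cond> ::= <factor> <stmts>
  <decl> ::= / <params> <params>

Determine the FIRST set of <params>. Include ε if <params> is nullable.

From <params> ::= <factor> <decl>: <factor> nullable, take FIRST(<factor>) ∪ FIRST(<decl>) = { *, /, =, [, ] }.
<params> ::= / <decl> contributes {/}.
<params> ::= ε contributes ε.
Union: FIRST(<params>) = { *, /, =, [, ], ε }.

{ *, /, =, [, ], ε }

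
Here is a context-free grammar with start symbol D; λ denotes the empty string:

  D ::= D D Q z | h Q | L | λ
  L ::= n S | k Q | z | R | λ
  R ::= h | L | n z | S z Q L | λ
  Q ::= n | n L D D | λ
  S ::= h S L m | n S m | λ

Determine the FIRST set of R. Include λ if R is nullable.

R ::= h contributes {h}.
From R ::= L: add FIRST(L) = { h, k, n, z, λ } (including λ since L is nullable).
R ::= n z contributes {n}.
From R ::= S z Q L: S nullable, take FIRST(S) ∪ {z} = { h, n, z }.
R ::= λ contributes λ.
Union: FIRST(R) = { h, k, n, z, λ }.

{ h, k, n, z, λ }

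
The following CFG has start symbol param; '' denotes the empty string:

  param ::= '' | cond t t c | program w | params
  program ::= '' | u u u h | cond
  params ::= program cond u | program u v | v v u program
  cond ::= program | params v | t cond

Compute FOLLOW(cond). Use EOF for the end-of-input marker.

In param ::= cond t t c: add FIRST(t t c) = { t }.
In program ::= cond: cond is at the end, add FOLLOW(program) = { EOF, t, u, v, w }.
In params ::= program cond u: add FIRST(u) = { u }.
In cond ::= t cond: cond is at the end, add FOLLOW(cond) = { EOF, t, u, v, w }.
Union: FOLLOW(cond) = { EOF, t, u, v, w }.

{ EOF, t, u, v, w }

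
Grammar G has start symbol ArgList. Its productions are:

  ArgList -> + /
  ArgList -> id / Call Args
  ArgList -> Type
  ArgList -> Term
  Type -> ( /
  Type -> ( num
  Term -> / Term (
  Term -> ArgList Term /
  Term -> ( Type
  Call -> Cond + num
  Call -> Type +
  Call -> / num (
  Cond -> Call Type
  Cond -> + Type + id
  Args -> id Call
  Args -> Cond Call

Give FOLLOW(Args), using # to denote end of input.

In ArgList -> id / Call Args: Args is at the end, add FOLLOW(ArgList) = { #, (, +, /, id }.
Union: FOLLOW(Args) = { #, (, +, /, id }.

{ #, (, +, /, id }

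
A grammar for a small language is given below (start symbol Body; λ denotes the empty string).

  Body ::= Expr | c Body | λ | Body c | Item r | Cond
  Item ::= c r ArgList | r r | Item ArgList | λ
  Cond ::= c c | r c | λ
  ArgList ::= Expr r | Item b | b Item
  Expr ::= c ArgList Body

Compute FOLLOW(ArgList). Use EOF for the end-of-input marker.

In Item ::= c r ArgList: ArgList is at the end, add FOLLOW(Item) = { EOF, b, c, r }.
In Item ::= Item ArgList: ArgList is at the end, add FOLLOW(Item) = { EOF, b, c, r }.
In Expr ::= c ArgList Body: add FIRST(Body)\{λ} = { b, c, r }.
  Since Body is nullable, also add FOLLOW(Expr) = { EOF, c, r }.
Union: FOLLOW(ArgList) = { EOF, b, c, r }.

{ EOF, b, c, r }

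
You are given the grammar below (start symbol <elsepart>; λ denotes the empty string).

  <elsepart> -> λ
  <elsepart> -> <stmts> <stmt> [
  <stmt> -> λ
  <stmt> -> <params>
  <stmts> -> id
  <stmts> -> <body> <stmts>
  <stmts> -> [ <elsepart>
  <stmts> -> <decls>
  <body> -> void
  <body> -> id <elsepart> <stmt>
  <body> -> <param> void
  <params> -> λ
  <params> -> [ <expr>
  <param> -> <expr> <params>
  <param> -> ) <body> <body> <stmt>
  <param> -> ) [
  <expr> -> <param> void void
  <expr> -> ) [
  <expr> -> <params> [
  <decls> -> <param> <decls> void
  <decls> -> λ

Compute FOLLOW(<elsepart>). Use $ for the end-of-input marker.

<elsepart> is the start symbol, so $ ∈ FOLLOW(<elsepart>).
In <stmts> -> [ <elsepart>: <elsepart> is at the end, add FOLLOW(<stmts>) = { [ }.
In <body> -> id <elsepart> <stmt>: add FIRST(<stmt>)\{λ} = { [ }.
  Since <stmt> is nullable, also add FOLLOW(<body>) = { ), [, id, void }.
Union: FOLLOW(<elsepart>) = { $, ), [, id, void }.

{ $, ), [, id, void }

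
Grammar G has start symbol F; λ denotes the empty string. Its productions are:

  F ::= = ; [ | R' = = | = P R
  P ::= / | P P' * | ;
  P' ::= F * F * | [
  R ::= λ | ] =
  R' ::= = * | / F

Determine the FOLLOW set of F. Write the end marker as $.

F is the start symbol, so $ ∈ FOLLOW(F).
In P' ::= F * F *: add FIRST(* F *) = { * }.
In P' ::= F * F *: add FIRST(*) = { * }.
In R' ::= / F: F is at the end, add FOLLOW(R') = { = }.
Union: FOLLOW(F) = { $, *, = }.

{ $, *, = }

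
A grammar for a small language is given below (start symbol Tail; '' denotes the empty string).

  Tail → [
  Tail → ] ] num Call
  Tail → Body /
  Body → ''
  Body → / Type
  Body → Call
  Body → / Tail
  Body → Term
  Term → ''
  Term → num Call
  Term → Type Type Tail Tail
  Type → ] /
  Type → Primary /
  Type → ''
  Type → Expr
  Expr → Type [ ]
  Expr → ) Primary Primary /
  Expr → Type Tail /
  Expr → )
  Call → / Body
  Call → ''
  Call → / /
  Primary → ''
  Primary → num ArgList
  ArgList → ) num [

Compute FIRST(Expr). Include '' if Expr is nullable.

{ ), /, [, ], num }

From Expr → Type [ ]: Type nullable, take FIRST(Type) ∪ {[} = { ), /, [, ], num }.
Expr → ) Primary Primary / contributes {)}.
From Expr → Type Tail /: Type nullable, take FIRST(Type) ∪ FIRST(Tail) = { ), /, [, ], num }.
Expr → ) contributes {)}.
Union: FIRST(Expr) = { ), /, [, ], num }.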